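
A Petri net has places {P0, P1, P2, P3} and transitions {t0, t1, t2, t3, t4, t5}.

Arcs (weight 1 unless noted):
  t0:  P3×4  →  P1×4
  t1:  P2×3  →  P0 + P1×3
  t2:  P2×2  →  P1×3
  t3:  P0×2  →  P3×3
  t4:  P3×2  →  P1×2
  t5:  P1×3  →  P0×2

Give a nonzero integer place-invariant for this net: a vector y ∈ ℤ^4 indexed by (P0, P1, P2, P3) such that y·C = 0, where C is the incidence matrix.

Incidence matrix C (rows=places, cols=transitions):
       t0   t1   t2   t3   t4   t5
   P0   0    1    0   -2    0    2
   P1   4    3    3    0    2   -3
   P2   0   -3   -2    0    0    0
   P3  -4    0    0    3   -2    0

Candidate y = [3, 2, 3, 2]; check y·C column-wise:
  col t0: 3·0 + 2·4 + 3·0 + 2·-4 = 0
  col t1: 3·1 + 2·3 + 3·-3 + 2·0 = 0
  col t2: 3·0 + 2·3 + 3·-2 + 2·0 = 0
  col t3: 3·-2 + 2·0 + 3·0 + 2·3 = 0
  col t4: 3·0 + 2·2 + 3·0 + 2·-2 = 0
  col t5: 3·2 + 2·-3 + 3·0 + 2·0 = 0

y = (P0:3, P1:2, P2:3, P3:2)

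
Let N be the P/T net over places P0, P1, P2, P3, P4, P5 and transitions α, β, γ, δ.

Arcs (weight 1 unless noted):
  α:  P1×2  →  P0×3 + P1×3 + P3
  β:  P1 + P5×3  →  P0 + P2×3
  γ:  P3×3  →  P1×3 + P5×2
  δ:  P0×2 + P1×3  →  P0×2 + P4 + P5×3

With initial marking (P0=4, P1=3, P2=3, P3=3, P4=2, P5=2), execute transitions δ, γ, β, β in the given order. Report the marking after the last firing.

(P0=6, P1=1, P2=9, P3=0, P4=3, P5=1)

step 1: fire δ:  (P0=4, P1=3, P2=3, P3=3, P4=2, P5=2) → (P0=4, P1=0, P2=3, P3=3, P4=3, P5=5)
step 2: fire γ:  (P0=4, P1=0, P2=3, P3=3, P4=3, P5=5) → (P0=4, P1=3, P2=3, P3=0, P4=3, P5=7)
step 3: fire β:  (P0=4, P1=3, P2=3, P3=0, P4=3, P5=7) → (P0=5, P1=2, P2=6, P3=0, P4=3, P5=4)
step 4: fire β:  (P0=5, P1=2, P2=6, P3=0, P4=3, P5=4) → (P0=6, P1=1, P2=9, P3=0, P4=3, P5=1)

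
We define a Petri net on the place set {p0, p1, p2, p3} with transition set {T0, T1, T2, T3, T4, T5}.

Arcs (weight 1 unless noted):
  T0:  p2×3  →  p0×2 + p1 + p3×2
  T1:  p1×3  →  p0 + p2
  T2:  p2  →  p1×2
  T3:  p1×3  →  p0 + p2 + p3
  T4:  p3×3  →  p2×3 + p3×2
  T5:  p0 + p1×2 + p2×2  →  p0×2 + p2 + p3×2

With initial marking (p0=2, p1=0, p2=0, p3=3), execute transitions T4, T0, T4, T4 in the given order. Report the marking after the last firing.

(p0=4, p1=1, p2=6, p3=2)

step 1: fire T4:  (p0=2, p1=0, p2=0, p3=3) → (p0=2, p1=0, p2=3, p3=2)
step 2: fire T0:  (p0=2, p1=0, p2=3, p3=2) → (p0=4, p1=1, p2=0, p3=4)
step 3: fire T4:  (p0=4, p1=1, p2=0, p3=4) → (p0=4, p1=1, p2=3, p3=3)
step 4: fire T4:  (p0=4, p1=1, p2=3, p3=3) → (p0=4, p1=1, p2=6, p3=2)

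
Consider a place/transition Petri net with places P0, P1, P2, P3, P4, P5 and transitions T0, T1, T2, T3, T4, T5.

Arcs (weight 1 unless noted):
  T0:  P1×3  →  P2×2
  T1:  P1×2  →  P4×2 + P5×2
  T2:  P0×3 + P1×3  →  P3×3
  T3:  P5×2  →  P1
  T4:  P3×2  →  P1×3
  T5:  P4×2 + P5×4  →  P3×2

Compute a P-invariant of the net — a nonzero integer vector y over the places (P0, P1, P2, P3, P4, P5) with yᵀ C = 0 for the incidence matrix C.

Incidence matrix C (rows=places, cols=transitions):
       T0   T1   T2   T3   T4   T5
   P0   0    0   -3    0    0    0
   P1  -3   -2   -3    1    3    0
   P2   2    0    0    0    0    0
   P3   0    0    3    0   -2    2
   P4   0    2    0    0    0   -2
   P5   0    2    0   -2    0   -4

Candidate y = [1, 2, 3, 3, 1, 1]; check y·C column-wise:
  col T0: 1·0 + 2·-3 + 3·2 + 3·0 + 1·0 + 1·0 = 0
  col T1: 1·0 + 2·-2 + 3·0 + 3·0 + 1·2 + 1·2 = 0
  col T2: 1·-3 + 2·-3 + 3·0 + 3·3 + 1·0 + 1·0 = 0
  col T3: 1·0 + 2·1 + 3·0 + 3·0 + 1·0 + 1·-2 = 0
  col T4: 1·0 + 2·3 + 3·0 + 3·-2 + 1·0 + 1·0 = 0
  col T5: 1·0 + 2·0 + 3·0 + 3·2 + 1·-2 + 1·-4 = 0

y = (P0:1, P1:2, P2:3, P3:3, P4:1, P5:1)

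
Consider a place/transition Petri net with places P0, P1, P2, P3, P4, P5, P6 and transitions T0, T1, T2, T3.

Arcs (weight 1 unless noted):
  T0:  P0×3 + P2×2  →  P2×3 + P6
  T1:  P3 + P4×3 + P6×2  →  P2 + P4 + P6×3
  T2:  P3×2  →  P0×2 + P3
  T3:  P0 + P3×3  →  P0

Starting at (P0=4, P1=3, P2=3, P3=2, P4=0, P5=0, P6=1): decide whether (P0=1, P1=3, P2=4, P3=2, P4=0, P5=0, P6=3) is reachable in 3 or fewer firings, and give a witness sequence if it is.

depth 0: 1 marking
depth 1: 3 markings reached so far
depth 2: 4 markings reached so far
depth 3: 5 markings reached so far
target is not among the 5 markings reachable within 3 steps

NO — not reachable within 3 firings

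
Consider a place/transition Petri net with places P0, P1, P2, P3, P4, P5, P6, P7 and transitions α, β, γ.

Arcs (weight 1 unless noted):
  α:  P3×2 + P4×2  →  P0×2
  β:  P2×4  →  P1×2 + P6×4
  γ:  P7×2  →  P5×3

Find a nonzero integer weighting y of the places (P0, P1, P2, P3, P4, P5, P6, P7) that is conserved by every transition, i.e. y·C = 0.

y = (P0:0, P1:2, P2:1, P3:0, P4:0, P5:0, P6:0, P7:0)

Incidence matrix C (rows=places, cols=transitions):
        α    β    γ
   P0   2    0    0
   P1   0    2    0
   P2   0   -4    0
   P3  -2    0    0
   P4  -2    0    0
   P5   0    0    3
   P6   0    4    0
   P7   0    0   -2

Candidate y = [0, 2, 1, 0, 0, 0, 0, 0]; check y·C column-wise:
  col α: 0·2 + 2·0 + 1·0 + 0·-2 + 0·-2 = 0
  col β: 2·2 + 1·-4 + 0·4 = 0
  col γ: 2·0 + 1·0 + 0·3 + 0·-2 = 0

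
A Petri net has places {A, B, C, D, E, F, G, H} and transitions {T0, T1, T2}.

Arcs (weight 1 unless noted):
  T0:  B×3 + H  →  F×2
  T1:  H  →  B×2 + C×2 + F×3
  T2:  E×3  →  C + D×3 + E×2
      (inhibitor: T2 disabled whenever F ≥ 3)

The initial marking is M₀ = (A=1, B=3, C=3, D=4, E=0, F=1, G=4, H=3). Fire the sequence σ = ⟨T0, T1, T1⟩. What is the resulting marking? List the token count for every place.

(A=1, B=4, C=7, D=4, E=0, F=9, G=4, H=0)

step 1: fire T0:  (A=1, B=3, C=3, D=4, E=0, F=1, G=4, H=3) → (A=1, B=0, C=3, D=4, E=0, F=3, G=4, H=2)
step 2: fire T1:  (A=1, B=0, C=3, D=4, E=0, F=3, G=4, H=2) → (A=1, B=2, C=5, D=4, E=0, F=6, G=4, H=1)
step 3: fire T1:  (A=1, B=2, C=5, D=4, E=0, F=6, G=4, H=1) → (A=1, B=4, C=7, D=4, E=0, F=9, G=4, H=0)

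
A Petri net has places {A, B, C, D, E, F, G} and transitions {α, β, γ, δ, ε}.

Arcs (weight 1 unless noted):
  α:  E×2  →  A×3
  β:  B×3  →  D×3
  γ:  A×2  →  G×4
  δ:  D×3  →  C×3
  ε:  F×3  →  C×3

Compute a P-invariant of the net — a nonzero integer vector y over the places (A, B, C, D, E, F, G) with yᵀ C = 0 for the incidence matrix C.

y = (A:0, B:1, C:1, D:1, E:0, F:1, G:0)

Incidence matrix C (rows=places, cols=transitions):
        α    β    γ    δ    ε
    A   3    0   -2    0    0
    B   0   -3    0    0    0
    C   0    0    0    3    3
    D   0    3    0   -3    0
    E  -2    0    0    0    0
    F   0    0    0    0   -3
    G   0    0    4    0    0

Candidate y = [0, 1, 1, 1, 0, 1, 0]; check y·C column-wise:
  col α: 0·3 + 1·0 + 1·0 + 1·0 + 0·-2 + 1·0 = 0
  col β: 1·-3 + 1·0 + 1·3 + 1·0 = 0
  col γ: 0·-2 + 1·0 + 1·0 + 1·0 + 1·0 + 0·4 = 0
  col δ: 1·0 + 1·3 + 1·-3 + 1·0 = 0
  col ε: 1·0 + 1·3 + 1·0 + 1·-3 = 0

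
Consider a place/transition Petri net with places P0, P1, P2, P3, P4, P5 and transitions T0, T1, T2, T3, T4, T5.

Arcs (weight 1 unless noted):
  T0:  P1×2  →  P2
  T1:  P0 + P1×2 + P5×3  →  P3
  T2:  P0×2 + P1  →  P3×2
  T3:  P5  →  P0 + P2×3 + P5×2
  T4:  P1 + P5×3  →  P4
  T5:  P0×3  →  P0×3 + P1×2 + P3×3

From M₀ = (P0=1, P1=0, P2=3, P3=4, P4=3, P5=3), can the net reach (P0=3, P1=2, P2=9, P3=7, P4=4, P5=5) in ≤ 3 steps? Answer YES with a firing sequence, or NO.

depth 0: 1 marking
depth 1: 2 markings reached so far
depth 2: 3 markings reached so far
depth 3: 5 markings reached so far
target is not among the 5 markings reachable within 3 steps

NO — not reachable within 3 firings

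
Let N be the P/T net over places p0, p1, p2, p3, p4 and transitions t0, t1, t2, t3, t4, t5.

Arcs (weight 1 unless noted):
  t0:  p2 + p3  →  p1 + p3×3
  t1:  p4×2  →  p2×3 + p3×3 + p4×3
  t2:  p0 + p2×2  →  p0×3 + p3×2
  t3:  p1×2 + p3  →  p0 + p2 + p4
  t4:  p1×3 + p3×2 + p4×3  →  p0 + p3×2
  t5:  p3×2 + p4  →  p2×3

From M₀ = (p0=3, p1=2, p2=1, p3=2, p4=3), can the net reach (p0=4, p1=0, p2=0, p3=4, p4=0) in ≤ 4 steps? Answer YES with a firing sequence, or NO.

step 1: fire t0:  (p0=3, p1=2, p2=1, p3=2, p4=3) → (p0=3, p1=3, p2=0, p3=4, p4=3)
step 2: fire t4:  (p0=3, p1=3, p2=0, p3=4, p4=3) → (p0=4, p1=0, p2=0, p3=4, p4=0)

YES — reachable via ⟨t0, t4⟩ (2 firings)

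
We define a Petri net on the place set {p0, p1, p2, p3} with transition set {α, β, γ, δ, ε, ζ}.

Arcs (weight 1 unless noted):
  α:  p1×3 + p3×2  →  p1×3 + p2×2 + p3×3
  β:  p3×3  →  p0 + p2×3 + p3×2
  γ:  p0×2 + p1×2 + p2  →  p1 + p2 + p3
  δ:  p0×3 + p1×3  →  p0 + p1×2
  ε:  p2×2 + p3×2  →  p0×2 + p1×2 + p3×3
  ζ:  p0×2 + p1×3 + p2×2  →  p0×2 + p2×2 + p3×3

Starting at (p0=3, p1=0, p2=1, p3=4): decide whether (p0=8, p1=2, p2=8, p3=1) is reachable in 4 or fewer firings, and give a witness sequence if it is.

depth 0: 1 marking
depth 1: 2 markings reached so far
depth 2: 4 markings reached so far
depth 3: 7 markings reached so far
depth 4: 13 markings reached so far
target is not among the 13 markings reachable within 4 steps

NO — not reachable within 4 firings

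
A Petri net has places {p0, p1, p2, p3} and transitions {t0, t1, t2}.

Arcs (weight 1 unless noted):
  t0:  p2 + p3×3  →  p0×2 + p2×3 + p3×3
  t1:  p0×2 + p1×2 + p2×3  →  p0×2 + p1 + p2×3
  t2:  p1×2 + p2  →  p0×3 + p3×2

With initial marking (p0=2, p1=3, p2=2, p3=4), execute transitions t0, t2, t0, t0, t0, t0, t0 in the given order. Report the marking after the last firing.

(p0=17, p1=1, p2=13, p3=6)

step 1: fire t0:  (p0=2, p1=3, p2=2, p3=4) → (p0=4, p1=3, p2=4, p3=4)
step 2: fire t2:  (p0=4, p1=3, p2=4, p3=4) → (p0=7, p1=1, p2=3, p3=6)
step 3: fire t0:  (p0=7, p1=1, p2=3, p3=6) → (p0=9, p1=1, p2=5, p3=6)
step 4: fire t0:  (p0=9, p1=1, p2=5, p3=6) → (p0=11, p1=1, p2=7, p3=6)
step 5: fire t0:  (p0=11, p1=1, p2=7, p3=6) → (p0=13, p1=1, p2=9, p3=6)
step 6: fire t0:  (p0=13, p1=1, p2=9, p3=6) → (p0=15, p1=1, p2=11, p3=6)
step 7: fire t0:  (p0=15, p1=1, p2=11, p3=6) → (p0=17, p1=1, p2=13, p3=6)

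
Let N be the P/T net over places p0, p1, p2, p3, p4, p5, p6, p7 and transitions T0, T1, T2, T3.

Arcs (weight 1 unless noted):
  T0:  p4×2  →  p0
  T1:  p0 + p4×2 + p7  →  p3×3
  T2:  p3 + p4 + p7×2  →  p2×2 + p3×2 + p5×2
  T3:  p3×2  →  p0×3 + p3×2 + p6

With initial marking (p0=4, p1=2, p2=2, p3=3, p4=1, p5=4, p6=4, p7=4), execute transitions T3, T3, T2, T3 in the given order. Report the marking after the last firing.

step 1: fire T3:  (p0=4, p1=2, p2=2, p3=3, p4=1, p5=4, p6=4, p7=4) → (p0=7, p1=2, p2=2, p3=3, p4=1, p5=4, p6=5, p7=4)
step 2: fire T3:  (p0=7, p1=2, p2=2, p3=3, p4=1, p5=4, p6=5, p7=4) → (p0=10, p1=2, p2=2, p3=3, p4=1, p5=4, p6=6, p7=4)
step 3: fire T2:  (p0=10, p1=2, p2=2, p3=3, p4=1, p5=4, p6=6, p7=4) → (p0=10, p1=2, p2=4, p3=4, p4=0, p5=6, p6=6, p7=2)
step 4: fire T3:  (p0=10, p1=2, p2=4, p3=4, p4=0, p5=6, p6=6, p7=2) → (p0=13, p1=2, p2=4, p3=4, p4=0, p5=6, p6=7, p7=2)

(p0=13, p1=2, p2=4, p3=4, p4=0, p5=6, p6=7, p7=2)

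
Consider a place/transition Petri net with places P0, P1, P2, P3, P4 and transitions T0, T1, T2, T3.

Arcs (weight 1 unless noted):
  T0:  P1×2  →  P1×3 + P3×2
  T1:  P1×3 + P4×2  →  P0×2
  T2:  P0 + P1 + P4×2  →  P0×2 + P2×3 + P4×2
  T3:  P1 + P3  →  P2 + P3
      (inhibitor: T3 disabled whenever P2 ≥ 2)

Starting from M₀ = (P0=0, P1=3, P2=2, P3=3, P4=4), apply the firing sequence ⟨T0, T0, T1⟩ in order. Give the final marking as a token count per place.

step 1: fire T0:  (P0=0, P1=3, P2=2, P3=3, P4=4) → (P0=0, P1=4, P2=2, P3=5, P4=4)
step 2: fire T0:  (P0=0, P1=4, P2=2, P3=5, P4=4) → (P0=0, P1=5, P2=2, P3=7, P4=4)
step 3: fire T1:  (P0=0, P1=5, P2=2, P3=7, P4=4) → (P0=2, P1=2, P2=2, P3=7, P4=2)

(P0=2, P1=2, P2=2, P3=7, P4=2)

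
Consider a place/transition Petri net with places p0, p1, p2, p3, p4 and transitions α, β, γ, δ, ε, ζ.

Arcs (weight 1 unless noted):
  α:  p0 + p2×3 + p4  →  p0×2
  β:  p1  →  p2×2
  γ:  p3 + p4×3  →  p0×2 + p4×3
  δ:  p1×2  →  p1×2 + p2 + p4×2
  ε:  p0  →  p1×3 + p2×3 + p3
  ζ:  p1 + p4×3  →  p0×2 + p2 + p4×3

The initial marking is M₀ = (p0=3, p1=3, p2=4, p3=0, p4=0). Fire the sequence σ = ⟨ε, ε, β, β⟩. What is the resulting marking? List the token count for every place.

(p0=1, p1=7, p2=14, p3=2, p4=0)

step 1: fire ε:  (p0=3, p1=3, p2=4, p3=0, p4=0) → (p0=2, p1=6, p2=7, p3=1, p4=0)
step 2: fire ε:  (p0=2, p1=6, p2=7, p3=1, p4=0) → (p0=1, p1=9, p2=10, p3=2, p4=0)
step 3: fire β:  (p0=1, p1=9, p2=10, p3=2, p4=0) → (p0=1, p1=8, p2=12, p3=2, p4=0)
step 4: fire β:  (p0=1, p1=8, p2=12, p3=2, p4=0) → (p0=1, p1=7, p2=14, p3=2, p4=0)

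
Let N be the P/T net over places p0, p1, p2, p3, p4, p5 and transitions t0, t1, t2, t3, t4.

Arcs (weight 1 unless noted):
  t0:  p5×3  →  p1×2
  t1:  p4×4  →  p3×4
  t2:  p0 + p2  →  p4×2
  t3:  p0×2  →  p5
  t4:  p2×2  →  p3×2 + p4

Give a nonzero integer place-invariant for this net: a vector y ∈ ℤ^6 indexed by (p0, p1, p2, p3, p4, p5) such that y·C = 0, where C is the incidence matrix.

y = (p0:1, p1:3, p2:3, p3:2, p4:2, p5:2)

Incidence matrix C (rows=places, cols=transitions):
       t0   t1   t2   t3   t4
   p0   0    0   -1   -2    0
   p1   2    0    0    0    0
   p2   0    0   -1    0   -2
   p3   0    4    0    0    2
   p4   0   -4    2    0    1
   p5  -3    0    0    1    0

Candidate y = [1, 3, 3, 2, 2, 2]; check y·C column-wise:
  col t0: 1·0 + 3·2 + 3·0 + 2·0 + 2·0 + 2·-3 = 0
  col t1: 1·0 + 3·0 + 3·0 + 2·4 + 2·-4 + 2·0 = 0
  col t2: 1·-1 + 3·0 + 3·-1 + 2·0 + 2·2 + 2·0 = 0
  col t3: 1·-2 + 3·0 + 3·0 + 2·0 + 2·0 + 2·1 = 0
  col t4: 1·0 + 3·0 + 3·-2 + 2·2 + 2·1 + 2·0 = 0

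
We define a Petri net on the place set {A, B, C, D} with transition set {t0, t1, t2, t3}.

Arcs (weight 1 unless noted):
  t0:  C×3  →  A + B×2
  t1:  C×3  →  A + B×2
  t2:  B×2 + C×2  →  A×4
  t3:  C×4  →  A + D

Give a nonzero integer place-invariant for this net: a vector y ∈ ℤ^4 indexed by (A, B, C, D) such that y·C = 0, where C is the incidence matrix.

y = (A:1, B:1, C:1, D:3)

Incidence matrix C (rows=places, cols=transitions):
       t0   t1   t2   t3
    A   1    1    4    1
    B   2    2   -2    0
    C  -3   -3   -2   -4
    D   0    0    0    1

Candidate y = [1, 1, 1, 3]; check y·C column-wise:
  col t0: 1·1 + 1·2 + 1·-3 + 3·0 = 0
  col t1: 1·1 + 1·2 + 1·-3 + 3·0 = 0
  col t2: 1·4 + 1·-2 + 1·-2 + 3·0 = 0
  col t3: 1·1 + 1·0 + 1·-4 + 3·1 = 0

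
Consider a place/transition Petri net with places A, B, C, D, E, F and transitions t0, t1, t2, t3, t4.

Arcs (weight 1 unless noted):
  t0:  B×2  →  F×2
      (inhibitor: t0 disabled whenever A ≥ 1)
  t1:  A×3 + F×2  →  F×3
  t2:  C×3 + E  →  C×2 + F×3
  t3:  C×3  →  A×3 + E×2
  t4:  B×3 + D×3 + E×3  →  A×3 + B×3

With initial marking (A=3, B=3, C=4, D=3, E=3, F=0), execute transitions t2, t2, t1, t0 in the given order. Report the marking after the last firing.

(A=0, B=1, C=2, D=3, E=1, F=9)

step 1: fire t2:  (A=3, B=3, C=4, D=3, E=3, F=0) → (A=3, B=3, C=3, D=3, E=2, F=3)
step 2: fire t2:  (A=3, B=3, C=3, D=3, E=2, F=3) → (A=3, B=3, C=2, D=3, E=1, F=6)
step 3: fire t1:  (A=3, B=3, C=2, D=3, E=1, F=6) → (A=0, B=3, C=2, D=3, E=1, F=7)
step 4: fire t0:  (A=0, B=3, C=2, D=3, E=1, F=7) → (A=0, B=1, C=2, D=3, E=1, F=9)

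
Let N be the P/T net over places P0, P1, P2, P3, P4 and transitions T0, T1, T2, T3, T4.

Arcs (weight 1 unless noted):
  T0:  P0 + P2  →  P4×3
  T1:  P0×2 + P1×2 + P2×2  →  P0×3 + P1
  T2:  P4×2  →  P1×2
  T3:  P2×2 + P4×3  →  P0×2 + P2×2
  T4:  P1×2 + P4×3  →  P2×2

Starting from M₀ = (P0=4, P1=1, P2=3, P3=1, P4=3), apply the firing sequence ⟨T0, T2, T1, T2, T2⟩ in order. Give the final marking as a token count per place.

(P0=4, P1=6, P2=0, P3=1, P4=0)

step 1: fire T0:  (P0=4, P1=1, P2=3, P3=1, P4=3) → (P0=3, P1=1, P2=2, P3=1, P4=6)
step 2: fire T2:  (P0=3, P1=1, P2=2, P3=1, P4=6) → (P0=3, P1=3, P2=2, P3=1, P4=4)
step 3: fire T1:  (P0=3, P1=3, P2=2, P3=1, P4=4) → (P0=4, P1=2, P2=0, P3=1, P4=4)
step 4: fire T2:  (P0=4, P1=2, P2=0, P3=1, P4=4) → (P0=4, P1=4, P2=0, P3=1, P4=2)
step 5: fire T2:  (P0=4, P1=4, P2=0, P3=1, P4=2) → (P0=4, P1=6, P2=0, P3=1, P4=0)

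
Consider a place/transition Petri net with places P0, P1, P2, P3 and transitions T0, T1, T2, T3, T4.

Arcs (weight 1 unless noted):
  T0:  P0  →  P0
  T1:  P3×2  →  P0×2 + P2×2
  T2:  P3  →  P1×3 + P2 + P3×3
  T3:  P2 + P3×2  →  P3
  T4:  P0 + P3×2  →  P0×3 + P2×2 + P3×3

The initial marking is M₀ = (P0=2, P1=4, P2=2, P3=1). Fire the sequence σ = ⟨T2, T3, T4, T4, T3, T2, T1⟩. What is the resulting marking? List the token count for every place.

step 1: fire T2:  (P0=2, P1=4, P2=2, P3=1) → (P0=2, P1=7, P2=3, P3=3)
step 2: fire T3:  (P0=2, P1=7, P2=3, P3=3) → (P0=2, P1=7, P2=2, P3=2)
step 3: fire T4:  (P0=2, P1=7, P2=2, P3=2) → (P0=4, P1=7, P2=4, P3=3)
step 4: fire T4:  (P0=4, P1=7, P2=4, P3=3) → (P0=6, P1=7, P2=6, P3=4)
step 5: fire T3:  (P0=6, P1=7, P2=6, P3=4) → (P0=6, P1=7, P2=5, P3=3)
step 6: fire T2:  (P0=6, P1=7, P2=5, P3=3) → (P0=6, P1=10, P2=6, P3=5)
step 7: fire T1:  (P0=6, P1=10, P2=6, P3=5) → (P0=8, P1=10, P2=8, P3=3)

(P0=8, P1=10, P2=8, P3=3)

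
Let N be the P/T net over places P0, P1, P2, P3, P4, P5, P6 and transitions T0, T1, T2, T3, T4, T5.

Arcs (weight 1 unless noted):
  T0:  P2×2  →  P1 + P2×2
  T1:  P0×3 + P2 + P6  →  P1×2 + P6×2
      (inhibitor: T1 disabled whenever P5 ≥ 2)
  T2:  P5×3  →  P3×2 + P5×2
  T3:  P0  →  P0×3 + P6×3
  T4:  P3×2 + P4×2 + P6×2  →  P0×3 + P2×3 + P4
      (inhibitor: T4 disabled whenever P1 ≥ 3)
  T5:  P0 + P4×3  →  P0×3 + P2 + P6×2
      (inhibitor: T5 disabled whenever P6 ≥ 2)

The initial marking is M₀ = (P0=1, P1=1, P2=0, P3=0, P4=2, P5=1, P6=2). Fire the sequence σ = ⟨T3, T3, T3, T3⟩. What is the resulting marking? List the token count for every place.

(P0=9, P1=1, P2=0, P3=0, P4=2, P5=1, P6=14)

step 1: fire T3:  (P0=1, P1=1, P2=0, P3=0, P4=2, P5=1, P6=2) → (P0=3, P1=1, P2=0, P3=0, P4=2, P5=1, P6=5)
step 2: fire T3:  (P0=3, P1=1, P2=0, P3=0, P4=2, P5=1, P6=5) → (P0=5, P1=1, P2=0, P3=0, P4=2, P5=1, P6=8)
step 3: fire T3:  (P0=5, P1=1, P2=0, P3=0, P4=2, P5=1, P6=8) → (P0=7, P1=1, P2=0, P3=0, P4=2, P5=1, P6=11)
step 4: fire T3:  (P0=7, P1=1, P2=0, P3=0, P4=2, P5=1, P6=11) → (P0=9, P1=1, P2=0, P3=0, P4=2, P5=1, P6=14)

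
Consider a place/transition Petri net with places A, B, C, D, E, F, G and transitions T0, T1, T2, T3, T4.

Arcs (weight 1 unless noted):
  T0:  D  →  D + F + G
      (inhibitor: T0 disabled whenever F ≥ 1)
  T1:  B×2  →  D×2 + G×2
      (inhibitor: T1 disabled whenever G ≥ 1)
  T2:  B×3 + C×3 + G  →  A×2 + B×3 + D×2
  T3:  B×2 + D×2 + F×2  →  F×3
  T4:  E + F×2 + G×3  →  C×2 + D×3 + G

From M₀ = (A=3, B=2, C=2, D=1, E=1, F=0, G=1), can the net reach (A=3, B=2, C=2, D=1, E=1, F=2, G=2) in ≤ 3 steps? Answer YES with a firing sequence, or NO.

NO — not reachable within 3 firings

depth 0: 1 marking
depth 1: 2 markings reached so far
depth 2: 2 markings reached so far
(frontier empty at depth 2; search complete)
target is not among the 2 markings reachable within 3 steps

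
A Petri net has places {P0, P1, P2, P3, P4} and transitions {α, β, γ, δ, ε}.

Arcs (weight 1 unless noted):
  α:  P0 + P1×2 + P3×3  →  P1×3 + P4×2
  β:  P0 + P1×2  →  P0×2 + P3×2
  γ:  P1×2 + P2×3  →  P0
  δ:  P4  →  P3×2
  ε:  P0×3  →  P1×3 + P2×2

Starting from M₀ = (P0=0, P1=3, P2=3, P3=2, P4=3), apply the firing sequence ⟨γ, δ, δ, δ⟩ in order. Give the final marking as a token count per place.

step 1: fire γ:  (P0=0, P1=3, P2=3, P3=2, P4=3) → (P0=1, P1=1, P2=0, P3=2, P4=3)
step 2: fire δ:  (P0=1, P1=1, P2=0, P3=2, P4=3) → (P0=1, P1=1, P2=0, P3=4, P4=2)
step 3: fire δ:  (P0=1, P1=1, P2=0, P3=4, P4=2) → (P0=1, P1=1, P2=0, P3=6, P4=1)
step 4: fire δ:  (P0=1, P1=1, P2=0, P3=6, P4=1) → (P0=1, P1=1, P2=0, P3=8, P4=0)

(P0=1, P1=1, P2=0, P3=8, P4=0)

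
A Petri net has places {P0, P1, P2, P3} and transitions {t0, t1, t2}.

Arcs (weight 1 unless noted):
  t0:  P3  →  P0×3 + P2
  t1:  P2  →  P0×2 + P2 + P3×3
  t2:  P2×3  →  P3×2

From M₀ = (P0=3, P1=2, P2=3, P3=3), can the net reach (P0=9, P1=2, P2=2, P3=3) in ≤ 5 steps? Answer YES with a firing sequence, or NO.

step 1: fire t0:  (P0=3, P1=2, P2=3, P3=3) → (P0=6, P1=2, P2=4, P3=2)
step 2: fire t0:  (P0=6, P1=2, P2=4, P3=2) → (P0=9, P1=2, P2=5, P3=1)
step 3: fire t2:  (P0=9, P1=2, P2=5, P3=1) → (P0=9, P1=2, P2=2, P3=3)

YES — reachable via ⟨t0, t0, t2⟩ (3 firings)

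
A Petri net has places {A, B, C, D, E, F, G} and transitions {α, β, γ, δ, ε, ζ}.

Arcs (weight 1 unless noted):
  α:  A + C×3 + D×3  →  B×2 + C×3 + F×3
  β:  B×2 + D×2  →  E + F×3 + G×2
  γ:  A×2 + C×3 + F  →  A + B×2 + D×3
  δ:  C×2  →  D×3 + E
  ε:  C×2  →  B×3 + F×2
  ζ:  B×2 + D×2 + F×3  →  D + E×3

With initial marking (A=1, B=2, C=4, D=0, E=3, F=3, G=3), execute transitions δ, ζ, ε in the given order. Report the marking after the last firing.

step 1: fire δ:  (A=1, B=2, C=4, D=0, E=3, F=3, G=3) → (A=1, B=2, C=2, D=3, E=4, F=3, G=3)
step 2: fire ζ:  (A=1, B=2, C=2, D=3, E=4, F=3, G=3) → (A=1, B=0, C=2, D=2, E=7, F=0, G=3)
step 3: fire ε:  (A=1, B=0, C=2, D=2, E=7, F=0, G=3) → (A=1, B=3, C=0, D=2, E=7, F=2, G=3)

(A=1, B=3, C=0, D=2, E=7, F=2, G=3)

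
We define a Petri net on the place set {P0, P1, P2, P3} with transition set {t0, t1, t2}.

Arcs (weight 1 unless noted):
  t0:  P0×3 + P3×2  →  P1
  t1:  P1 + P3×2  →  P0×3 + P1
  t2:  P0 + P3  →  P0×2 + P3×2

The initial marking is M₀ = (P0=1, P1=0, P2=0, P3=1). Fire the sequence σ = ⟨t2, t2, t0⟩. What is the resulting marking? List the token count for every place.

(P0=0, P1=1, P2=0, P3=1)

step 1: fire t2:  (P0=1, P1=0, P2=0, P3=1) → (P0=2, P1=0, P2=0, P3=2)
step 2: fire t2:  (P0=2, P1=0, P2=0, P3=2) → (P0=3, P1=0, P2=0, P3=3)
step 3: fire t0:  (P0=3, P1=0, P2=0, P3=3) → (P0=0, P1=1, P2=0, P3=1)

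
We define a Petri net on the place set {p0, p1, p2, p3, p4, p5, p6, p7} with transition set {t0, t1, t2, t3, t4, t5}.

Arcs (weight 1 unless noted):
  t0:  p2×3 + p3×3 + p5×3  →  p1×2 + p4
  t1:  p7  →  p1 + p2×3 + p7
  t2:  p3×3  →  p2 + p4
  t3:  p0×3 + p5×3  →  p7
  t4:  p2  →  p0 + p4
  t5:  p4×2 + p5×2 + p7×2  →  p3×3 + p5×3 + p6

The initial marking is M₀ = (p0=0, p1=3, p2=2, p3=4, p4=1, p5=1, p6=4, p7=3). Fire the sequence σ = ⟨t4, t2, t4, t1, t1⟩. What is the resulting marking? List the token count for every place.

step 1: fire t4:  (p0=0, p1=3, p2=2, p3=4, p4=1, p5=1, p6=4, p7=3) → (p0=1, p1=3, p2=1, p3=4, p4=2, p5=1, p6=4, p7=3)
step 2: fire t2:  (p0=1, p1=3, p2=1, p3=4, p4=2, p5=1, p6=4, p7=3) → (p0=1, p1=3, p2=2, p3=1, p4=3, p5=1, p6=4, p7=3)
step 3: fire t4:  (p0=1, p1=3, p2=2, p3=1, p4=3, p5=1, p6=4, p7=3) → (p0=2, p1=3, p2=1, p3=1, p4=4, p5=1, p6=4, p7=3)
step 4: fire t1:  (p0=2, p1=3, p2=1, p3=1, p4=4, p5=1, p6=4, p7=3) → (p0=2, p1=4, p2=4, p3=1, p4=4, p5=1, p6=4, p7=3)
step 5: fire t1:  (p0=2, p1=4, p2=4, p3=1, p4=4, p5=1, p6=4, p7=3) → (p0=2, p1=5, p2=7, p3=1, p4=4, p5=1, p6=4, p7=3)

(p0=2, p1=5, p2=7, p3=1, p4=4, p5=1, p6=4, p7=3)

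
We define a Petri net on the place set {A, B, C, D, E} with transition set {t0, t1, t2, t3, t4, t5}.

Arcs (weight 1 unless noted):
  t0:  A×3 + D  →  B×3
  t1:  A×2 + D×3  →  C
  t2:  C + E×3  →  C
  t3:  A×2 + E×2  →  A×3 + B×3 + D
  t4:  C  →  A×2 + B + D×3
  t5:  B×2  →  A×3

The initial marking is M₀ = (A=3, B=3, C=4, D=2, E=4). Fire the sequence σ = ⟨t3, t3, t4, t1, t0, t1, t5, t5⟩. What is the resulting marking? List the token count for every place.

(A=6, B=9, C=5, D=0, E=0)

step 1: fire t3:  (A=3, B=3, C=4, D=2, E=4) → (A=4, B=6, C=4, D=3, E=2)
step 2: fire t3:  (A=4, B=6, C=4, D=3, E=2) → (A=5, B=9, C=4, D=4, E=0)
step 3: fire t4:  (A=5, B=9, C=4, D=4, E=0) → (A=7, B=10, C=3, D=7, E=0)
step 4: fire t1:  (A=7, B=10, C=3, D=7, E=0) → (A=5, B=10, C=4, D=4, E=0)
step 5: fire t0:  (A=5, B=10, C=4, D=4, E=0) → (A=2, B=13, C=4, D=3, E=0)
step 6: fire t1:  (A=2, B=13, C=4, D=3, E=0) → (A=0, B=13, C=5, D=0, E=0)
step 7: fire t5:  (A=0, B=13, C=5, D=0, E=0) → (A=3, B=11, C=5, D=0, E=0)
step 8: fire t5:  (A=3, B=11, C=5, D=0, E=0) → (A=6, B=9, C=5, D=0, E=0)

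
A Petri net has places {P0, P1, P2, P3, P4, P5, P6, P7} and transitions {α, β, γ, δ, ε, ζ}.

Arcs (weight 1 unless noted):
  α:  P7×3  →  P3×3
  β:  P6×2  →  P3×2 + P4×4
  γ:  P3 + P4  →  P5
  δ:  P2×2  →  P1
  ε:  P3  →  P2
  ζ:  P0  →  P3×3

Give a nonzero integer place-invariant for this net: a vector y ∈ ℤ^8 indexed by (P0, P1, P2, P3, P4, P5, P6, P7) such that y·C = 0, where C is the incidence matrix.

Incidence matrix C (rows=places, cols=transitions):
        α    β    γ    δ    ε    ζ
   P0   0    0    0    0    0   -1
   P1   0    0    0    1    0    0
   P2   0    0    0   -2    1    0
   P3   3    2   -1    0   -1    3
   P4   0    4   -1    0    0    0
   P5   0    0    1    0    0    0
   P6   0   -2    0    0    0    0
   P7  -3    0    0    0    0    0

Candidate y = [0, 0, 0, 0, 1, 1, 2, 0]; check y·C column-wise:
  col α: 0·3 + 1·0 + 1·0 + 2·0 + 0·-3 = 0
  col β: 0·2 + 1·4 + 1·0 + 2·-2 = 0
  col γ: 0·-1 + 1·-1 + 1·1 + 2·0 = 0
  col δ: 0·1 + 0·-2 + 1·0 + 1·0 + 2·0 = 0
  col ε: 0·1 + 0·-1 + 1·0 + 1·0 + 2·0 = 0
  col ζ: 0·-1 + 0·3 + 1·0 + 1·0 + 2·0 = 0

y = (P0:0, P1:0, P2:0, P3:0, P4:1, P5:1, P6:2, P7:0)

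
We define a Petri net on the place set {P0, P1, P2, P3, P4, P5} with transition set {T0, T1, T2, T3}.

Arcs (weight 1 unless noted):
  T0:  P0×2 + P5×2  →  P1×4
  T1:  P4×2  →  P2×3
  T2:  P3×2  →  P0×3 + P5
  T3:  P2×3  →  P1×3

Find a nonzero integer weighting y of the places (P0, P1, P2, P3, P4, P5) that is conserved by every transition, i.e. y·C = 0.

y = (P0:4, P1:2, P2:2, P3:6, P4:3, P5:0)

Incidence matrix C (rows=places, cols=transitions):
       T0   T1   T2   T3
   P0  -2    0    3    0
   P1   4    0    0    3
   P2   0    3    0   -3
   P3   0    0   -2    0
   P4   0   -2    0    0
   P5  -2    0    1    0

Candidate y = [4, 2, 2, 6, 3, 0]; check y·C column-wise:
  col T0: 4·-2 + 2·4 + 2·0 + 6·0 + 3·0 + 0·-2 = 0
  col T1: 4·0 + 2·0 + 2·3 + 6·0 + 3·-2 = 0
  col T2: 4·3 + 2·0 + 2·0 + 6·-2 + 3·0 + 0·1 = 0
  col T3: 4·0 + 2·3 + 2·-3 + 6·0 + 3·0 = 0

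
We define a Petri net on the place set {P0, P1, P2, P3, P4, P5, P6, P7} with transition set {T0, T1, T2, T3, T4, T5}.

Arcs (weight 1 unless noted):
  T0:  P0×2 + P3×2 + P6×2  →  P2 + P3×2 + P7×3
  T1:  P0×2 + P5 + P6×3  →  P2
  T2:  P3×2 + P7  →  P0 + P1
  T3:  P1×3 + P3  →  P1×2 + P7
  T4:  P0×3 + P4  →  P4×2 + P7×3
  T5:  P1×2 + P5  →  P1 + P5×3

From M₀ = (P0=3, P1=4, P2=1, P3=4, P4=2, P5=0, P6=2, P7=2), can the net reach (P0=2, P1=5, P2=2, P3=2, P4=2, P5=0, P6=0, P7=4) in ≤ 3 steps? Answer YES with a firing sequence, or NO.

step 1: fire T0:  (P0=3, P1=4, P2=1, P3=4, P4=2, P5=0, P6=2, P7=2) → (P0=1, P1=4, P2=2, P3=4, P4=2, P5=0, P6=0, P7=5)
step 2: fire T2:  (P0=1, P1=4, P2=2, P3=4, P4=2, P5=0, P6=0, P7=5) → (P0=2, P1=5, P2=2, P3=2, P4=2, P5=0, P6=0, P7=4)

YES — reachable via ⟨T0, T2⟩ (2 firings)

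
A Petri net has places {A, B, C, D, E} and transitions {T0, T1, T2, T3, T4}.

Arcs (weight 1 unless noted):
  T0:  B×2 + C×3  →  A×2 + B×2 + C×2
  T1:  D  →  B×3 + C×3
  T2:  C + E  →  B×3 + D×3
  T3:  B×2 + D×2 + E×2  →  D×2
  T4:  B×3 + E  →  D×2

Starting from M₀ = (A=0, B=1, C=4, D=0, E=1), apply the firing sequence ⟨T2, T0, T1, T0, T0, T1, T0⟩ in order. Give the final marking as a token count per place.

step 1: fire T2:  (A=0, B=1, C=4, D=0, E=1) → (A=0, B=4, C=3, D=3, E=0)
step 2: fire T0:  (A=0, B=4, C=3, D=3, E=0) → (A=2, B=4, C=2, D=3, E=0)
step 3: fire T1:  (A=2, B=4, C=2, D=3, E=0) → (A=2, B=7, C=5, D=2, E=0)
step 4: fire T0:  (A=2, B=7, C=5, D=2, E=0) → (A=4, B=7, C=4, D=2, E=0)
step 5: fire T0:  (A=4, B=7, C=4, D=2, E=0) → (A=6, B=7, C=3, D=2, E=0)
step 6: fire T1:  (A=6, B=7, C=3, D=2, E=0) → (A=6, B=10, C=6, D=1, E=0)
step 7: fire T0:  (A=6, B=10, C=6, D=1, E=0) → (A=8, B=10, C=5, D=1, E=0)

(A=8, B=10, C=5, D=1, E=0)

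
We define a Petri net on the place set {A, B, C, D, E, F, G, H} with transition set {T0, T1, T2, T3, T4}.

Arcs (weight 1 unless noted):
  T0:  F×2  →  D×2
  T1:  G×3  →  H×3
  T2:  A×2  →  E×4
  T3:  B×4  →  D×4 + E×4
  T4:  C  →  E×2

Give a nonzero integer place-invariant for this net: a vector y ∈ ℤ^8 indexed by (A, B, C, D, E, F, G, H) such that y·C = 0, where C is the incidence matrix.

y = (A:2, B:1, C:2, D:0, E:1, F:0, G:0, H:0)

Incidence matrix C (rows=places, cols=transitions):
       T0   T1   T2   T3   T4
    A   0    0   -2    0    0
    B   0    0    0   -4    0
    C   0    0    0    0   -1
    D   2    0    0    4    0
    E   0    0    4    4    2
    F  -2    0    0    0    0
    G   0   -3    0    0    0
    H   0    3    0    0    0

Candidate y = [2, 1, 2, 0, 1, 0, 0, 0]; check y·C column-wise:
  col T0: 2·0 + 1·0 + 2·0 + 0·2 + 1·0 + 0·-2 = 0
  col T1: 2·0 + 1·0 + 2·0 + 1·0 + 0·-3 + 0·3 = 0
  col T2: 2·-2 + 1·0 + 2·0 + 1·4 = 0
  col T3: 2·0 + 1·-4 + 2·0 + 0·4 + 1·4 = 0
  col T4: 2·0 + 1·0 + 2·-1 + 1·2 = 0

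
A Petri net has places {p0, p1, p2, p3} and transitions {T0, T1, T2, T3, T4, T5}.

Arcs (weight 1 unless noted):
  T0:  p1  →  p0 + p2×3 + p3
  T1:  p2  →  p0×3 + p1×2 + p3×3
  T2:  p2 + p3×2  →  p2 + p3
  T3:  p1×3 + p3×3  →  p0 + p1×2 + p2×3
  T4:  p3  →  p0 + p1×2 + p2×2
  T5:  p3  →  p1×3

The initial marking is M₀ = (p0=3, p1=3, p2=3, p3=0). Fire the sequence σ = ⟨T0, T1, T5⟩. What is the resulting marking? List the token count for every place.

(p0=7, p1=7, p2=5, p3=3)

step 1: fire T0:  (p0=3, p1=3, p2=3, p3=0) → (p0=4, p1=2, p2=6, p3=1)
step 2: fire T1:  (p0=4, p1=2, p2=6, p3=1) → (p0=7, p1=4, p2=5, p3=4)
step 3: fire T5:  (p0=7, p1=4, p2=5, p3=4) → (p0=7, p1=7, p2=5, p3=3)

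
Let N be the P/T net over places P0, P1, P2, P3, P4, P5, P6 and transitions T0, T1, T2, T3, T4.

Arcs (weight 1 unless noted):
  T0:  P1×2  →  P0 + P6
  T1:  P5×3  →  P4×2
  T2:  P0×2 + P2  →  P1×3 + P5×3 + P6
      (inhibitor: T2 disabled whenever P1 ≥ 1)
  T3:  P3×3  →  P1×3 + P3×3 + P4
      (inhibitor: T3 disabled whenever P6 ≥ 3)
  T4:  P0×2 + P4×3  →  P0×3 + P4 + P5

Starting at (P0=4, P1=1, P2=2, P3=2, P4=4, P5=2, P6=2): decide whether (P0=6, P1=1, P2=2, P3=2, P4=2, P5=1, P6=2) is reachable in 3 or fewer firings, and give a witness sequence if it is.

step 1: fire T4:  (P0=4, P1=1, P2=2, P3=2, P4=4, P5=2, P6=2) → (P0=5, P1=1, P2=2, P3=2, P4=2, P5=3, P6=2)
step 2: fire T1:  (P0=5, P1=1, P2=2, P3=2, P4=2, P5=3, P6=2) → (P0=5, P1=1, P2=2, P3=2, P4=4, P5=0, P6=2)
step 3: fire T4:  (P0=5, P1=1, P2=2, P3=2, P4=4, P5=0, P6=2) → (P0=6, P1=1, P2=2, P3=2, P4=2, P5=1, P6=2)

YES — reachable via ⟨T4, T1, T4⟩ (3 firings)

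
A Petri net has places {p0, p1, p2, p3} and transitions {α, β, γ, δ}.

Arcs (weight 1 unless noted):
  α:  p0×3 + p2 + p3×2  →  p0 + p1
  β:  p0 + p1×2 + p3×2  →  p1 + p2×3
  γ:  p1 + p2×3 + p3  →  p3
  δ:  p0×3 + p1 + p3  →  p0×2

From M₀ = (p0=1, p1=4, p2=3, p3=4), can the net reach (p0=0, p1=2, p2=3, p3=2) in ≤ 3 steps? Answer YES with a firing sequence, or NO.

YES — reachable via ⟨β, γ⟩ (2 firings)

step 1: fire β:  (p0=1, p1=4, p2=3, p3=4) → (p0=0, p1=3, p2=6, p3=2)
step 2: fire γ:  (p0=0, p1=3, p2=6, p3=2) → (p0=0, p1=2, p2=3, p3=2)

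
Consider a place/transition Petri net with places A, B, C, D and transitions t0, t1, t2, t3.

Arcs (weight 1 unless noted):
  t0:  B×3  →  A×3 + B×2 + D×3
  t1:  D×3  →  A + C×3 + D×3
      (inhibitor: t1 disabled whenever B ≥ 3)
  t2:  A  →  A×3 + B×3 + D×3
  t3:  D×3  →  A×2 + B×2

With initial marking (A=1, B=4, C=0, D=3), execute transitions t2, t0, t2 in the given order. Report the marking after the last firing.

(A=8, B=9, C=0, D=12)

step 1: fire t2:  (A=1, B=4, C=0, D=3) → (A=3, B=7, C=0, D=6)
step 2: fire t0:  (A=3, B=7, C=0, D=6) → (A=6, B=6, C=0, D=9)
step 3: fire t2:  (A=6, B=6, C=0, D=9) → (A=8, B=9, C=0, D=12)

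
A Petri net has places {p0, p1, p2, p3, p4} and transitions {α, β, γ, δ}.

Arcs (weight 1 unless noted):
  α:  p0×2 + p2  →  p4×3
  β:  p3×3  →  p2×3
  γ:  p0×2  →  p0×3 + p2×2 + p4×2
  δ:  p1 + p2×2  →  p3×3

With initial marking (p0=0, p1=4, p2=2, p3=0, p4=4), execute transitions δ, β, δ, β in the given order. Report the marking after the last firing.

(p0=0, p1=2, p2=4, p3=0, p4=4)

step 1: fire δ:  (p0=0, p1=4, p2=2, p3=0, p4=4) → (p0=0, p1=3, p2=0, p3=3, p4=4)
step 2: fire β:  (p0=0, p1=3, p2=0, p3=3, p4=4) → (p0=0, p1=3, p2=3, p3=0, p4=4)
step 3: fire δ:  (p0=0, p1=3, p2=3, p3=0, p4=4) → (p0=0, p1=2, p2=1, p3=3, p4=4)
step 4: fire β:  (p0=0, p1=2, p2=1, p3=3, p4=4) → (p0=0, p1=2, p2=4, p3=0, p4=4)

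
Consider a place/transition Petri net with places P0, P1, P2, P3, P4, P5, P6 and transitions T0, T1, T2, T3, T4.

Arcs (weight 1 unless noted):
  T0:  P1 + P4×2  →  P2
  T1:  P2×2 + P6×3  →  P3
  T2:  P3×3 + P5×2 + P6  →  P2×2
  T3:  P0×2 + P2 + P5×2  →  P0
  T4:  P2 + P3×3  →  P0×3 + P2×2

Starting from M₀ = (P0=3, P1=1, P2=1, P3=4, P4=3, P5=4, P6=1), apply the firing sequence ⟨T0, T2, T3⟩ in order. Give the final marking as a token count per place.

step 1: fire T0:  (P0=3, P1=1, P2=1, P3=4, P4=3, P5=4, P6=1) → (P0=3, P1=0, P2=2, P3=4, P4=1, P5=4, P6=1)
step 2: fire T2:  (P0=3, P1=0, P2=2, P3=4, P4=1, P5=4, P6=1) → (P0=3, P1=0, P2=4, P3=1, P4=1, P5=2, P6=0)
step 3: fire T3:  (P0=3, P1=0, P2=4, P3=1, P4=1, P5=2, P6=0) → (P0=2, P1=0, P2=3, P3=1, P4=1, P5=0, P6=0)

(P0=2, P1=0, P2=3, P3=1, P4=1, P5=0, P6=0)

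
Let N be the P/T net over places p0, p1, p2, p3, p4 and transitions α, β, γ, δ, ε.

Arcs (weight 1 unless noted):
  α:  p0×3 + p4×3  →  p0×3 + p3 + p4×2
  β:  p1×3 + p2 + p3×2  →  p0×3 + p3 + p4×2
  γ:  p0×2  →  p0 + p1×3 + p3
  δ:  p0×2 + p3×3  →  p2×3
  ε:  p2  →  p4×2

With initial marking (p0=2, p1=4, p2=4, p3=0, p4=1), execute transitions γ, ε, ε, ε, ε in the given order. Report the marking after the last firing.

step 1: fire γ:  (p0=2, p1=4, p2=4, p3=0, p4=1) → (p0=1, p1=7, p2=4, p3=1, p4=1)
step 2: fire ε:  (p0=1, p1=7, p2=4, p3=1, p4=1) → (p0=1, p1=7, p2=3, p3=1, p4=3)
step 3: fire ε:  (p0=1, p1=7, p2=3, p3=1, p4=3) → (p0=1, p1=7, p2=2, p3=1, p4=5)
step 4: fire ε:  (p0=1, p1=7, p2=2, p3=1, p4=5) → (p0=1, p1=7, p2=1, p3=1, p4=7)
step 5: fire ε:  (p0=1, p1=7, p2=1, p3=1, p4=7) → (p0=1, p1=7, p2=0, p3=1, p4=9)

(p0=1, p1=7, p2=0, p3=1, p4=9)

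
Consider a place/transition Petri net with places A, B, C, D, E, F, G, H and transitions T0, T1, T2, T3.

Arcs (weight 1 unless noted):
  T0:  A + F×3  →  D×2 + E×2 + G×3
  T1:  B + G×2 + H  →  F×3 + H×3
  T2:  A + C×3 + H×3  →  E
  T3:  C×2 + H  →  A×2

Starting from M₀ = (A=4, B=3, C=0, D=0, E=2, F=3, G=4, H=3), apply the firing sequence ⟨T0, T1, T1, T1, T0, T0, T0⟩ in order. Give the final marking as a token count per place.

(A=0, B=0, C=0, D=8, E=10, F=0, G=10, H=9)

step 1: fire T0:  (A=4, B=3, C=0, D=0, E=2, F=3, G=4, H=3) → (A=3, B=3, C=0, D=2, E=4, F=0, G=7, H=3)
step 2: fire T1:  (A=3, B=3, C=0, D=2, E=4, F=0, G=7, H=3) → (A=3, B=2, C=0, D=2, E=4, F=3, G=5, H=5)
step 3: fire T1:  (A=3, B=2, C=0, D=2, E=4, F=3, G=5, H=5) → (A=3, B=1, C=0, D=2, E=4, F=6, G=3, H=7)
step 4: fire T1:  (A=3, B=1, C=0, D=2, E=4, F=6, G=3, H=7) → (A=3, B=0, C=0, D=2, E=4, F=9, G=1, H=9)
step 5: fire T0:  (A=3, B=0, C=0, D=2, E=4, F=9, G=1, H=9) → (A=2, B=0, C=0, D=4, E=6, F=6, G=4, H=9)
step 6: fire T0:  (A=2, B=0, C=0, D=4, E=6, F=6, G=4, H=9) → (A=1, B=0, C=0, D=6, E=8, F=3, G=7, H=9)
step 7: fire T0:  (A=1, B=0, C=0, D=6, E=8, F=3, G=7, H=9) → (A=0, B=0, C=0, D=8, E=10, F=0, G=10, H=9)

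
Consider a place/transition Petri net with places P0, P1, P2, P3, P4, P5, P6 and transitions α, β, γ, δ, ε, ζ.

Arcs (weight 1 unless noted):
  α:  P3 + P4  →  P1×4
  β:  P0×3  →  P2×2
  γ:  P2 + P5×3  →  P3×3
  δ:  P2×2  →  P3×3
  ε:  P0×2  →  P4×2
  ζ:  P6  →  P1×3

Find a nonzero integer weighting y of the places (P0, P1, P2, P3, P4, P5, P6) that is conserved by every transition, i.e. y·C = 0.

Incidence matrix C (rows=places, cols=transitions):
        α    β    γ    δ    ε    ζ
   P0   0   -3    0    0   -2    0
   P1   4    0    0    0    0    3
   P2   0    2   -1   -2    0    0
   P3  -1    0    3    3    0    0
   P4  -1    0    0    0    2    0
   P5   0    0   -3    0    0    0
   P6   0    0    0    0    0   -1

Candidate y = [2, 1, 3, 2, 2, 1, 3]; check y·C column-wise:
  col α: 2·0 + 1·4 + 3·0 + 2·-1 + 2·-1 + 1·0 + 3·0 = 0
  col β: 2·-3 + 1·0 + 3·2 + 2·0 + 2·0 + 1·0 + 3·0 = 0
  col γ: 2·0 + 1·0 + 3·-1 + 2·3 + 2·0 + 1·-3 + 3·0 = 0
  col δ: 2·0 + 1·0 + 3·-2 + 2·3 + 2·0 + 1·0 + 3·0 = 0
  col ε: 2·-2 + 1·0 + 3·0 + 2·0 + 2·2 + 1·0 + 3·0 = 0
  col ζ: 2·0 + 1·3 + 3·0 + 2·0 + 2·0 + 1·0 + 3·-1 = 0

y = (P0:2, P1:1, P2:3, P3:2, P4:2, P5:1, P6:3)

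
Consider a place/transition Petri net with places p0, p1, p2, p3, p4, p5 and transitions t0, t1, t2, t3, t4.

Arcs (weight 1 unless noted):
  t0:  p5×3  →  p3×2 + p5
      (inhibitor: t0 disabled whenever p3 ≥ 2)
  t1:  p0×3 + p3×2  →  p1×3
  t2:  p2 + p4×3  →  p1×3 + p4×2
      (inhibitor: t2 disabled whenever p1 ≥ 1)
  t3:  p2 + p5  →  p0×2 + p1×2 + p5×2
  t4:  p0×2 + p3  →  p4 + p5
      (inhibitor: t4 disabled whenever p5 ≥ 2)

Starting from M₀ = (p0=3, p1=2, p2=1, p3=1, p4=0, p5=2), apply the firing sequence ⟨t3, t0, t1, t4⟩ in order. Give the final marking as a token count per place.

step 1: fire t3:  (p0=3, p1=2, p2=1, p3=1, p4=0, p5=2) → (p0=5, p1=4, p2=0, p3=1, p4=0, p5=3)
step 2: fire t0:  (p0=5, p1=4, p2=0, p3=1, p4=0, p5=3) → (p0=5, p1=4, p2=0, p3=3, p4=0, p5=1)
step 3: fire t1:  (p0=5, p1=4, p2=0, p3=3, p4=0, p5=1) → (p0=2, p1=7, p2=0, p3=1, p4=0, p5=1)
step 4: fire t4:  (p0=2, p1=7, p2=0, p3=1, p4=0, p5=1) → (p0=0, p1=7, p2=0, p3=0, p4=1, p5=2)

(p0=0, p1=7, p2=0, p3=0, p4=1, p5=2)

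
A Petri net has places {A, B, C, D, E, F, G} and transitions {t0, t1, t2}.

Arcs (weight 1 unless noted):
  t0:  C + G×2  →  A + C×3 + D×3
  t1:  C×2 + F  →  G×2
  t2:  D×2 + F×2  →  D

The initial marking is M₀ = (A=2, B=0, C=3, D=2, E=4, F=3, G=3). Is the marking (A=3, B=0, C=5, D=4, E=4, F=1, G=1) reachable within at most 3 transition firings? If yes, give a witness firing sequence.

YES — reachable via ⟨t0, t2⟩ (2 firings)

step 1: fire t0:  (A=2, B=0, C=3, D=2, E=4, F=3, G=3) → (A=3, B=0, C=5, D=5, E=4, F=3, G=1)
step 2: fire t2:  (A=3, B=0, C=5, D=5, E=4, F=3, G=1) → (A=3, B=0, C=5, D=4, E=4, F=1, G=1)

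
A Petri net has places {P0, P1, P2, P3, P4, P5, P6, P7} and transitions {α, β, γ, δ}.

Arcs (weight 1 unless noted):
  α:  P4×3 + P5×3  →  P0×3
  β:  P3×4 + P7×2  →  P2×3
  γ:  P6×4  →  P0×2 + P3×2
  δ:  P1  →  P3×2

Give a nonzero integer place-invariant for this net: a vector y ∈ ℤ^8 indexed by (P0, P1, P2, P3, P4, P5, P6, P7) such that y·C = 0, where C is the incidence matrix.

Incidence matrix C (rows=places, cols=transitions):
        α    β    γ    δ
   P0   3    0    2    0
   P1   0    0    0   -1
   P2   0    3    0    0
   P3   0   -4    2    2
   P4  -3    0    0    0
   P5  -3    0    0    0
   P6   0    0   -4    0
   P7   0   -2    0    0

Candidate y = [3, -6, -4, -3, 3, 0, 0, 0]; check y·C column-wise:
  col α: 3·3 + -6·0 + -4·0 + -3·0 + 3·-3 + 0·-3 = 0
  col β: 3·0 + -6·0 + -4·3 + -3·-4 + 3·0 + 0·-2 = 0
  col γ: 3·2 + -6·0 + -4·0 + -3·2 + 3·0 + 0·-4 = 0
  col δ: 3·0 + -6·-1 + -4·0 + -3·2 + 3·0 = 0

y = (P0:3, P1:-6, P2:-4, P3:-3, P4:3, P5:0, P6:0, P7:0)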